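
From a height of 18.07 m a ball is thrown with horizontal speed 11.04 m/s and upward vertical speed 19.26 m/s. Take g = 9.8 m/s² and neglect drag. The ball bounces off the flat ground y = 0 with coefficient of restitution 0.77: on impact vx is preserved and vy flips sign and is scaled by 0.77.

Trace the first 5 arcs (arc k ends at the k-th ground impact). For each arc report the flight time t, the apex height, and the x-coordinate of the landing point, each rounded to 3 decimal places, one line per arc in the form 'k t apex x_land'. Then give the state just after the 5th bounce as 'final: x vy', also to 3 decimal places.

Arc 1: start y=18.070, vy=19.260 → t=4.713, apex=36.996, x_land=52.032, impact vy=-26.928
  bounce: vy ← 0.77·26.928 = 20.735
Arc 2: start y=0.000, vy=20.735 → t=4.232, apex=21.935, x_land=98.749, impact vy=-20.735
  bounce: vy ← 0.77·20.735 = 15.966
Arc 3: start y=0.000, vy=15.966 → t=3.258, apex=13.005, x_land=134.720, impact vy=-15.966
  bounce: vy ← 0.77·15.966 = 12.294
Arc 4: start y=0.000, vy=12.294 → t=2.509, apex=7.711, x_land=162.418, impact vy=-12.294
  bounce: vy ← 0.77·12.294 = 9.466
Arc 5: start y=0.000, vy=9.466 → t=1.932, apex=4.572, x_land=183.746, impact vy=-9.466
  bounce: vy ← 0.77·9.466 = 7.289

1 4.713 36.996 52.032
2 4.232 21.935 98.749
3 3.258 13.005 134.720
4 2.509 7.711 162.418
5 1.932 4.572 183.746
final: 183.746 7.289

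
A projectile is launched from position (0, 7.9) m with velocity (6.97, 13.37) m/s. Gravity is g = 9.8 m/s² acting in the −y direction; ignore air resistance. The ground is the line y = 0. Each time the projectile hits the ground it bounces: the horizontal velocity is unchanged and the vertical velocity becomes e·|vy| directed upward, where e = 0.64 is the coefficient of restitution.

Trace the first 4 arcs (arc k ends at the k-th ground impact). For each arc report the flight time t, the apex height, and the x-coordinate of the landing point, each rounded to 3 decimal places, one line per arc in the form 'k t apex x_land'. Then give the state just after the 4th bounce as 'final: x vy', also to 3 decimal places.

1 3.228 17.020 22.499
2 2.386 6.971 39.127
3 1.527 2.856 49.768
4 0.977 1.170 56.579
final: 56.579 3.064

Arc 1: start y=7.900, vy=13.370 → t=3.228, apex=17.020, x_land=22.499, impact vy=-18.265
  bounce: vy ← 0.64·18.265 = 11.689
Arc 2: start y=0.000, vy=11.689 → t=2.386, apex=6.971, x_land=39.127, impact vy=-11.689
  bounce: vy ← 0.64·11.689 = 7.481
Arc 3: start y=0.000, vy=7.481 → t=1.527, apex=2.856, x_land=49.768, impact vy=-7.481
  bounce: vy ← 0.64·7.481 = 4.788
Arc 4: start y=0.000, vy=4.788 → t=0.977, apex=1.170, x_land=56.579, impact vy=-4.788
  bounce: vy ← 0.64·4.788 = 3.064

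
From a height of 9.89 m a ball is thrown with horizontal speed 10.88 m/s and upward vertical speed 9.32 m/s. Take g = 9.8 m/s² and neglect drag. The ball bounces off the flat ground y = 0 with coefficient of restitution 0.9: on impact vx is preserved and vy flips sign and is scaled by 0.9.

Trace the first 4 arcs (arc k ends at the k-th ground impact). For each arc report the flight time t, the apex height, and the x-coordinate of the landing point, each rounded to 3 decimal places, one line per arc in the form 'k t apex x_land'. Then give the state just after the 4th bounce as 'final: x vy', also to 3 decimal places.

1 2.661 14.322 28.948
2 3.077 11.601 62.429
3 2.770 9.397 92.562
4 2.493 7.611 119.682
final: 119.682 10.992

Arc 1: start y=9.890, vy=9.320 → t=2.661, apex=14.322, x_land=28.948, impact vy=-16.754
  bounce: vy ← 0.9·16.754 = 15.079
Arc 2: start y=0.000, vy=15.079 → t=3.077, apex=11.601, x_land=62.429, impact vy=-15.079
  bounce: vy ← 0.9·15.079 = 13.571
Arc 3: start y=0.000, vy=13.571 → t=2.770, apex=9.397, x_land=92.562, impact vy=-13.571
  bounce: vy ← 0.9·13.571 = 12.214
Arc 4: start y=0.000, vy=12.214 → t=2.493, apex=7.611, x_land=119.682, impact vy=-12.214
  bounce: vy ← 0.9·12.214 = 10.992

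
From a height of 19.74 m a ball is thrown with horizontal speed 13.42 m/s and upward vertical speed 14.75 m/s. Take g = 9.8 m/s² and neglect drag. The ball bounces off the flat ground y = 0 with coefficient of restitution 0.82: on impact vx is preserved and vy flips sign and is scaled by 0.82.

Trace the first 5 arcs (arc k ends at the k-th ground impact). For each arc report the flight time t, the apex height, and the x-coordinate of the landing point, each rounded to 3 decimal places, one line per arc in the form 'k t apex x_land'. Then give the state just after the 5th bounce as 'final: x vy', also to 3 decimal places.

1 4.014 30.840 53.866
2 4.114 20.737 109.081
3 3.374 13.943 154.357
4 2.767 9.376 191.484
5 2.269 6.304 221.927
final: 221.927 9.115

Arc 1: start y=19.740, vy=14.750 → t=4.014, apex=30.840, x_land=53.866, impact vy=-24.586
  bounce: vy ← 0.82·24.586 = 20.160
Arc 2: start y=0.000, vy=20.160 → t=4.114, apex=20.737, x_land=109.081, impact vy=-20.160
  bounce: vy ← 0.82·20.160 = 16.532
Arc 3: start y=0.000, vy=16.532 → t=3.374, apex=13.943, x_land=154.357, impact vy=-16.532
  bounce: vy ← 0.82·16.532 = 13.556
Arc 4: start y=0.000, vy=13.556 → t=2.767, apex=9.376, x_land=191.484, impact vy=-13.556
  bounce: vy ← 0.82·13.556 = 11.116
Arc 5: start y=0.000, vy=11.116 → t=2.269, apex=6.304, x_land=221.927, impact vy=-11.116
  bounce: vy ← 0.82·11.116 = 9.115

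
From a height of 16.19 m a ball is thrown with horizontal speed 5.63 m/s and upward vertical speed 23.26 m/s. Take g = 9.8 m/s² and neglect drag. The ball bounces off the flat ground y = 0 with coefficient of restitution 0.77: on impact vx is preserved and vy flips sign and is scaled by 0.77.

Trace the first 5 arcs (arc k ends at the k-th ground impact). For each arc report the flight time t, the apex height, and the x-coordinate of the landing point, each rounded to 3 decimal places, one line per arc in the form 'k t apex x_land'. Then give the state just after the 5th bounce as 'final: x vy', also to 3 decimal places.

1 5.363 43.793 30.194
2 4.604 25.965 56.114
3 3.545 15.395 76.072
4 2.730 9.128 91.440
5 2.102 5.412 103.274
final: 103.274 7.930

Arc 1: start y=16.190, vy=23.260 → t=5.363, apex=43.793, x_land=30.194, impact vy=-29.298
  bounce: vy ← 0.77·29.298 = 22.559
Arc 2: start y=0.000, vy=22.559 → t=4.604, apex=25.965, x_land=56.114, impact vy=-22.559
  bounce: vy ← 0.77·22.559 = 17.371
Arc 3: start y=0.000, vy=17.371 → t=3.545, apex=15.395, x_land=76.072, impact vy=-17.371
  bounce: vy ← 0.77·17.371 = 13.375
Arc 4: start y=0.000, vy=13.375 → t=2.730, apex=9.128, x_land=91.440, impact vy=-13.375
  bounce: vy ← 0.77·13.375 = 10.299
Arc 5: start y=0.000, vy=10.299 → t=2.102, apex=5.412, x_land=103.274, impact vy=-10.299
  bounce: vy ← 0.77·10.299 = 7.930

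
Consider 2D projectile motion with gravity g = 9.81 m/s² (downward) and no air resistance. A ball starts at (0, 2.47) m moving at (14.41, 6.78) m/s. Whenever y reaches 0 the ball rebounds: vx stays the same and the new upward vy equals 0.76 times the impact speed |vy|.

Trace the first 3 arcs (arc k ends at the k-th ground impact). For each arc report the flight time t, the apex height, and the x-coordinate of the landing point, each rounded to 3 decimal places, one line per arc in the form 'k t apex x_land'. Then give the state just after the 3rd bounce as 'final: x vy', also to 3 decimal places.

1 1.682 4.813 24.233
2 1.506 2.780 45.930
3 1.144 1.606 62.419
final: 62.419 4.266

Arc 1: start y=2.470, vy=6.780 → t=1.682, apex=4.813, x_land=24.233, impact vy=-9.717
  bounce: vy ← 0.76·9.717 = 7.385
Arc 2: start y=0.000, vy=7.385 → t=1.506, apex=2.780, x_land=45.930, impact vy=-7.385
  bounce: vy ← 0.76·7.385 = 5.613
Arc 3: start y=0.000, vy=5.613 → t=1.144, apex=1.606, x_land=62.419, impact vy=-5.613
  bounce: vy ← 0.76·5.613 = 4.266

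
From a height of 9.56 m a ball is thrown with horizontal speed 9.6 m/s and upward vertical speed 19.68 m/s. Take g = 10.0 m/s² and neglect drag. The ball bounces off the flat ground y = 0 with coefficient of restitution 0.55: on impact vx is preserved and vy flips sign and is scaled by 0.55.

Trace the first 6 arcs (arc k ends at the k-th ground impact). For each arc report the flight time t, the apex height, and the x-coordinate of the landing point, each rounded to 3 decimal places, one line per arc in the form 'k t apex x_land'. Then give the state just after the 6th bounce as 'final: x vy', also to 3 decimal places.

1 4.373 28.925 41.983
2 2.646 8.750 67.382
3 1.455 2.647 81.351
4 0.800 0.801 89.034
5 0.440 0.242 93.260
6 0.242 0.073 95.584
final: 95.584 0.666

Arc 1: start y=9.560, vy=19.680 → t=4.373, apex=28.925, x_land=41.983, impact vy=-24.052
  bounce: vy ← 0.55·24.052 = 13.229
Arc 2: start y=0.000, vy=13.229 → t=2.646, apex=8.750, x_land=67.382, impact vy=-13.229
  bounce: vy ← 0.55·13.229 = 7.276
Arc 3: start y=0.000, vy=7.276 → t=1.455, apex=2.647, x_land=81.351, impact vy=-7.276
  bounce: vy ← 0.55·7.276 = 4.002
Arc 4: start y=0.000, vy=4.002 → t=0.800, apex=0.801, x_land=89.034, impact vy=-4.002
  bounce: vy ← 0.55·4.002 = 2.201
Arc 5: start y=0.000, vy=2.201 → t=0.440, apex=0.242, x_land=93.260, impact vy=-2.201
  bounce: vy ← 0.55·2.201 = 1.211
Arc 6: start y=0.000, vy=1.211 → t=0.242, apex=0.073, x_land=95.584, impact vy=-1.211
  bounce: vy ← 0.55·1.211 = 0.666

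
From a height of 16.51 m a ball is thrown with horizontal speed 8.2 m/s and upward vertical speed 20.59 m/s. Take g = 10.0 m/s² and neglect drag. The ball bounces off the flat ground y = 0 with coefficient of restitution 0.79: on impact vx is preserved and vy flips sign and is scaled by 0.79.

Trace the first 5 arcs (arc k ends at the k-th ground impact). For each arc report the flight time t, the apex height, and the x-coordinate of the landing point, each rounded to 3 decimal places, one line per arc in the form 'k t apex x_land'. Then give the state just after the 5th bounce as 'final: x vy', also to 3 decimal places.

1 4.805 37.707 39.402
2 4.339 23.533 74.982
3 3.428 14.687 103.090
4 2.708 9.166 125.295
5 2.139 5.721 142.837
final: 142.837 8.450

Arc 1: start y=16.510, vy=20.590 → t=4.805, apex=37.707, x_land=39.402, impact vy=-27.462
  bounce: vy ← 0.79·27.462 = 21.695
Arc 2: start y=0.000, vy=21.695 → t=4.339, apex=23.533, x_land=74.982, impact vy=-21.695
  bounce: vy ← 0.79·21.695 = 17.139
Arc 3: start y=0.000, vy=17.139 → t=3.428, apex=14.687, x_land=103.090, impact vy=-17.139
  bounce: vy ← 0.79·17.139 = 13.540
Arc 4: start y=0.000, vy=13.540 → t=2.708, apex=9.166, x_land=125.295, impact vy=-13.540
  bounce: vy ← 0.79·13.540 = 10.696
Arc 5: start y=0.000, vy=10.696 → t=2.139, apex=5.721, x_land=142.837, impact vy=-10.696
  bounce: vy ← 0.79·10.696 = 8.450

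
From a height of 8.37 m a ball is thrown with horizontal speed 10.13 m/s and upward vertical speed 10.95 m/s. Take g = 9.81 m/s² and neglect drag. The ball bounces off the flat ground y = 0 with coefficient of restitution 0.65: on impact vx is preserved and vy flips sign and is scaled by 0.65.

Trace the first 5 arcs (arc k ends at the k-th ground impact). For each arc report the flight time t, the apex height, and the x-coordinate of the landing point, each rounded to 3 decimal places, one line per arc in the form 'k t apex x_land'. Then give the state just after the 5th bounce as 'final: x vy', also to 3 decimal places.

Arc 1: start y=8.370, vy=10.950 → t=2.834, apex=14.481, x_land=28.713, impact vy=-16.856
  bounce: vy ← 0.65·16.856 = 10.956
Arc 2: start y=0.000, vy=10.956 → t=2.234, apex=6.118, x_land=51.340, impact vy=-10.956
  bounce: vy ← 0.65·10.956 = 7.122
Arc 3: start y=0.000, vy=7.122 → t=1.452, apex=2.585, x_land=66.048, impact vy=-7.122
  bounce: vy ← 0.65·7.122 = 4.629
Arc 4: start y=0.000, vy=4.629 → t=0.944, apex=1.092, x_land=75.608, impact vy=-4.629
  bounce: vy ← 0.65·4.629 = 3.009
Arc 5: start y=0.000, vy=3.009 → t=0.613, apex=0.461, x_land=81.822, impact vy=-3.009
  bounce: vy ← 0.65·3.009 = 1.956

1 2.834 14.481 28.713
2 2.234 6.118 51.340
3 1.452 2.585 66.048
4 0.944 1.092 75.608
5 0.613 0.461 81.822
final: 81.822 1.956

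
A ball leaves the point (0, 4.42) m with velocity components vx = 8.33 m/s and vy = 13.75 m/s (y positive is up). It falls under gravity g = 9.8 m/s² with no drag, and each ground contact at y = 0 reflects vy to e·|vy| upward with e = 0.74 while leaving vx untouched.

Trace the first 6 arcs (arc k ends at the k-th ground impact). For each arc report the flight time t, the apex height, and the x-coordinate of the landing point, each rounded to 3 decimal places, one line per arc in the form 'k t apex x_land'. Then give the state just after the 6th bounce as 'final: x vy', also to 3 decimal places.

1 3.097 14.066 25.801
2 2.508 7.703 46.689
3 1.856 4.218 62.146
4 1.373 2.310 73.584
5 1.016 1.265 82.048
6 0.752 0.693 88.312
final: 88.312 2.726

Arc 1: start y=4.420, vy=13.750 → t=3.097, apex=14.066, x_land=25.801, impact vy=-16.604
  bounce: vy ← 0.74·16.604 = 12.287
Arc 2: start y=0.000, vy=12.287 → t=2.508, apex=7.703, x_land=46.689, impact vy=-12.287
  bounce: vy ← 0.74·12.287 = 9.092
Arc 3: start y=0.000, vy=9.092 → t=1.856, apex=4.218, x_land=62.146, impact vy=-9.092
  bounce: vy ← 0.74·9.092 = 6.728
Arc 4: start y=0.000, vy=6.728 → t=1.373, apex=2.310, x_land=73.584, impact vy=-6.728
  bounce: vy ← 0.74·6.728 = 4.979
Arc 5: start y=0.000, vy=4.979 → t=1.016, apex=1.265, x_land=82.048, impact vy=-4.979
  bounce: vy ← 0.74·4.979 = 3.684
Arc 6: start y=0.000, vy=3.684 → t=0.752, apex=0.693, x_land=88.312, impact vy=-3.684
  bounce: vy ← 0.74·3.684 = 2.726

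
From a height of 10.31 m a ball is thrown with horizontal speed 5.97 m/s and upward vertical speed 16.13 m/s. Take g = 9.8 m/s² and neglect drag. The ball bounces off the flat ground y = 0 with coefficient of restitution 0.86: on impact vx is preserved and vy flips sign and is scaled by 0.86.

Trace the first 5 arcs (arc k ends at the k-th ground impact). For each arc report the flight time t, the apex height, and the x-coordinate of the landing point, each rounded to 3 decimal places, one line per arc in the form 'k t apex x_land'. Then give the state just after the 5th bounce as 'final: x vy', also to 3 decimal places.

1 3.840 23.584 22.924
2 3.773 17.443 45.451
3 3.245 12.901 64.825
4 2.791 9.541 81.487
5 2.400 7.057 95.815
final: 95.815 10.114

Arc 1: start y=10.310, vy=16.130 → t=3.840, apex=23.584, x_land=22.924, impact vy=-21.500
  bounce: vy ← 0.86·21.500 = 18.490
Arc 2: start y=0.000, vy=18.490 → t=3.773, apex=17.443, x_land=45.451, impact vy=-18.490
  bounce: vy ← 0.86·18.490 = 15.901
Arc 3: start y=0.000, vy=15.901 → t=3.245, apex=12.901, x_land=64.825, impact vy=-15.901
  bounce: vy ← 0.86·15.901 = 13.675
Arc 4: start y=0.000, vy=13.675 → t=2.791, apex=9.541, x_land=81.487, impact vy=-13.675
  bounce: vy ← 0.86·13.675 = 11.761
Arc 5: start y=0.000, vy=11.761 → t=2.400, apex=7.057, x_land=95.815, impact vy=-11.761
  bounce: vy ← 0.86·11.761 = 10.114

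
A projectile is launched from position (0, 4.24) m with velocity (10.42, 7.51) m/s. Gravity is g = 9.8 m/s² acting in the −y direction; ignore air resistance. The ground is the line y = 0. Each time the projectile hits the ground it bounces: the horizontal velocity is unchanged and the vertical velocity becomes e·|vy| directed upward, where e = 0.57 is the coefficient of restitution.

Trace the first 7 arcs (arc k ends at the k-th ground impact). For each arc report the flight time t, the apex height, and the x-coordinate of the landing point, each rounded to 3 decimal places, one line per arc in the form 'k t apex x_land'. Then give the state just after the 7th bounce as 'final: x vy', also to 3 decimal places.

1 1.972 7.118 20.544
2 1.374 2.312 34.860
3 0.783 0.751 43.021
4 0.446 0.244 47.672
5 0.254 0.079 50.323
6 0.145 0.026 51.835
7 0.083 0.008 52.696
final: 52.696 0.231

Arc 1: start y=4.240, vy=7.510 → t=1.972, apex=7.118, x_land=20.544, impact vy=-11.811
  bounce: vy ← 0.57·11.811 = 6.732
Arc 2: start y=0.000, vy=6.732 → t=1.374, apex=2.312, x_land=34.860, impact vy=-6.732
  bounce: vy ← 0.57·6.732 = 3.837
Arc 3: start y=0.000, vy=3.837 → t=0.783, apex=0.751, x_land=43.021, impact vy=-3.837
  bounce: vy ← 0.57·3.837 = 2.187
Arc 4: start y=0.000, vy=2.187 → t=0.446, apex=0.244, x_land=47.672, impact vy=-2.187
  bounce: vy ← 0.57·2.187 = 1.247
Arc 5: start y=0.000, vy=1.247 → t=0.254, apex=0.079, x_land=50.323, impact vy=-1.247
  bounce: vy ← 0.57·1.247 = 0.711
Arc 6: start y=0.000, vy=0.711 → t=0.145, apex=0.026, x_land=51.835, impact vy=-0.711
  bounce: vy ← 0.57·0.711 = 0.405
Arc 7: start y=0.000, vy=0.405 → t=0.083, apex=0.008, x_land=52.696, impact vy=-0.405
  bounce: vy ← 0.57·0.405 = 0.231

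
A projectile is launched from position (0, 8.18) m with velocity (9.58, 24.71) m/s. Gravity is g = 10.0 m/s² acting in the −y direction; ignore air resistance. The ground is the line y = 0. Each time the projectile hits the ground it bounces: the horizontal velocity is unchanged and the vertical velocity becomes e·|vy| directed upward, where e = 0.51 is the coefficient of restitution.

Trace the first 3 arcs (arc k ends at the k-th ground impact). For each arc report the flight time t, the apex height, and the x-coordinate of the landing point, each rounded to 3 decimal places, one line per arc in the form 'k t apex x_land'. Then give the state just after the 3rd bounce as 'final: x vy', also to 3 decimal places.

1 5.253 38.709 50.328
2 2.838 10.068 77.516
3 1.447 2.619 91.383
final: 91.383 3.691

Arc 1: start y=8.180, vy=24.710 → t=5.253, apex=38.709, x_land=50.328, impact vy=-27.824
  bounce: vy ← 0.51·27.824 = 14.190
Arc 2: start y=0.000, vy=14.190 → t=2.838, apex=10.068, x_land=77.516, impact vy=-14.190
  bounce: vy ← 0.51·14.190 = 7.237
Arc 3: start y=0.000, vy=7.237 → t=1.447, apex=2.619, x_land=91.383, impact vy=-7.237
  bounce: vy ← 0.51·7.237 = 3.691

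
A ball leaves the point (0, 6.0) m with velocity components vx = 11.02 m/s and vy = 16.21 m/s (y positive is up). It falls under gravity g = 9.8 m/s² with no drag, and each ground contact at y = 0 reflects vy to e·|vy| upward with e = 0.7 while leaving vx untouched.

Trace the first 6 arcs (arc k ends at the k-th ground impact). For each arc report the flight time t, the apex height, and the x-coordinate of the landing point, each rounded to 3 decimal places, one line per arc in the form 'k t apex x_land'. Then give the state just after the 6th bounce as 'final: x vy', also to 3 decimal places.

1 3.644 19.406 40.159
2 2.786 9.509 70.862
3 1.950 4.659 92.354
4 1.365 2.283 107.399
5 0.956 1.119 117.930
6 0.669 0.548 125.302
final: 125.302 2.294

Arc 1: start y=6.000, vy=16.210 → t=3.644, apex=19.406, x_land=40.159, impact vy=-19.503
  bounce: vy ← 0.7·19.503 = 13.652
Arc 2: start y=0.000, vy=13.652 → t=2.786, apex=9.509, x_land=70.862, impact vy=-13.652
  bounce: vy ← 0.7·13.652 = 9.556
Arc 3: start y=0.000, vy=9.556 → t=1.950, apex=4.659, x_land=92.354, impact vy=-9.556
  bounce: vy ← 0.7·9.556 = 6.690
Arc 4: start y=0.000, vy=6.690 → t=1.365, apex=2.283, x_land=107.399, impact vy=-6.690
  bounce: vy ← 0.7·6.690 = 4.683
Arc 5: start y=0.000, vy=4.683 → t=0.956, apex=1.119, x_land=117.930, impact vy=-4.683
  bounce: vy ← 0.7·4.683 = 3.278
Arc 6: start y=0.000, vy=3.278 → t=0.669, apex=0.548, x_land=125.302, impact vy=-3.278
  bounce: vy ← 0.7·3.278 = 2.294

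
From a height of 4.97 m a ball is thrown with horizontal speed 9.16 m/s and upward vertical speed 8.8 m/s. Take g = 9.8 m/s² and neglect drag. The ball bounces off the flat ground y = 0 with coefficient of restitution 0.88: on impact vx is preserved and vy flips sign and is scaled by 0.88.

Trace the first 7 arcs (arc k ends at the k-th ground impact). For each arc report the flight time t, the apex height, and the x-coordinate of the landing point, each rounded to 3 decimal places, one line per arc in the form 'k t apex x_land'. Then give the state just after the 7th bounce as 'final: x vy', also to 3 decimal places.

Arc 1: start y=4.970, vy=8.800 → t=2.247, apex=8.921, x_land=20.585, impact vy=-13.223
  bounce: vy ← 0.88·13.223 = 11.636
Arc 2: start y=0.000, vy=11.636 → t=2.375, apex=6.908, x_land=42.338, impact vy=-11.636
  bounce: vy ← 0.88·11.636 = 10.240
Arc 3: start y=0.000, vy=10.240 → t=2.090, apex=5.350, x_land=61.480, impact vy=-10.240
  bounce: vy ← 0.88·10.240 = 9.011
Arc 4: start y=0.000, vy=9.011 → t=1.839, apex=4.143, x_land=78.326, impact vy=-9.011
  bounce: vy ← 0.88·9.011 = 7.930
Arc 5: start y=0.000, vy=7.930 → t=1.618, apex=3.208, x_land=93.150, impact vy=-7.930
  bounce: vy ← 0.88·7.930 = 6.978
Arc 6: start y=0.000, vy=6.978 → t=1.424, apex=2.485, x_land=106.195, impact vy=-6.978
  bounce: vy ← 0.88·6.978 = 6.141
Arc 7: start y=0.000, vy=6.141 → t=1.253, apex=1.924, x_land=117.675, impact vy=-6.141
  bounce: vy ← 0.88·6.141 = 5.404

1 2.247 8.921 20.585
2 2.375 6.908 42.338
3 2.090 5.350 61.480
4 1.839 4.143 78.326
5 1.618 3.208 93.150
6 1.424 2.485 106.195
7 1.253 1.924 117.675
final: 117.675 5.404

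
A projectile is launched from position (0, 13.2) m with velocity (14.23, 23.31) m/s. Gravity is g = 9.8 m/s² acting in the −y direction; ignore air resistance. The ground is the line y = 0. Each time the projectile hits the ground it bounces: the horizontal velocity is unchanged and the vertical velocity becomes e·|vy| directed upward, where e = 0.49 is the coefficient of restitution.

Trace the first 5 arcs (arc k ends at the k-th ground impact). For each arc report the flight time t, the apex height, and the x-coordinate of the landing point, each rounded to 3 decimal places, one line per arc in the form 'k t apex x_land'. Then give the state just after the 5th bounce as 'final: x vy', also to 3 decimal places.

1 5.268 40.922 74.970
2 2.832 9.825 115.271
3 1.388 2.359 135.018
4 0.680 0.566 144.695
5 0.333 0.136 149.436
final: 149.436 0.800

Arc 1: start y=13.200, vy=23.310 → t=5.268, apex=40.922, x_land=74.970, impact vy=-28.321
  bounce: vy ← 0.49·28.321 = 13.877
Arc 2: start y=0.000, vy=13.877 → t=2.832, apex=9.825, x_land=115.271, impact vy=-13.877
  bounce: vy ← 0.49·13.877 = 6.800
Arc 3: start y=0.000, vy=6.800 → t=1.388, apex=2.359, x_land=135.018, impact vy=-6.800
  bounce: vy ← 0.49·6.800 = 3.332
Arc 4: start y=0.000, vy=3.332 → t=0.680, apex=0.566, x_land=144.695, impact vy=-3.332
  bounce: vy ← 0.49·3.332 = 1.633
Arc 5: start y=0.000, vy=1.633 → t=0.333, apex=0.136, x_land=149.436, impact vy=-1.633
  bounce: vy ← 0.49·1.633 = 0.800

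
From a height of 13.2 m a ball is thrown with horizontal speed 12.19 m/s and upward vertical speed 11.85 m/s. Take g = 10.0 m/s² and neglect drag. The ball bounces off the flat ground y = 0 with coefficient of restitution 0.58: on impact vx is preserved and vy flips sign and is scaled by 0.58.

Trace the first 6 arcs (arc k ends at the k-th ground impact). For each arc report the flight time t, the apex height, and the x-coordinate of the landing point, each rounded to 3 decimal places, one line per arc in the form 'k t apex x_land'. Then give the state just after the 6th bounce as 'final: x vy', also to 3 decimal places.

1 3.196 20.221 38.960
2 2.333 6.802 67.396
3 1.353 2.288 83.890
4 0.785 0.770 93.456
5 0.455 0.259 99.004
6 0.264 0.087 102.222
final: 102.222 0.766

Arc 1: start y=13.200, vy=11.850 → t=3.196, apex=20.221, x_land=38.960, impact vy=-20.110
  bounce: vy ← 0.58·20.110 = 11.664
Arc 2: start y=0.000, vy=11.664 → t=2.333, apex=6.802, x_land=67.396, impact vy=-11.664
  bounce: vy ← 0.58·11.664 = 6.765
Arc 3: start y=0.000, vy=6.765 → t=1.353, apex=2.288, x_land=83.890, impact vy=-6.765
  bounce: vy ← 0.58·6.765 = 3.924
Arc 4: start y=0.000, vy=3.924 → t=0.785, apex=0.770, x_land=93.456, impact vy=-3.924
  bounce: vy ← 0.58·3.924 = 2.276
Arc 5: start y=0.000, vy=2.276 → t=0.455, apex=0.259, x_land=99.004, impact vy=-2.276
  bounce: vy ← 0.58·2.276 = 1.320
Arc 6: start y=0.000, vy=1.320 → t=0.264, apex=0.087, x_land=102.222, impact vy=-1.320
  bounce: vy ← 0.58·1.320 = 0.766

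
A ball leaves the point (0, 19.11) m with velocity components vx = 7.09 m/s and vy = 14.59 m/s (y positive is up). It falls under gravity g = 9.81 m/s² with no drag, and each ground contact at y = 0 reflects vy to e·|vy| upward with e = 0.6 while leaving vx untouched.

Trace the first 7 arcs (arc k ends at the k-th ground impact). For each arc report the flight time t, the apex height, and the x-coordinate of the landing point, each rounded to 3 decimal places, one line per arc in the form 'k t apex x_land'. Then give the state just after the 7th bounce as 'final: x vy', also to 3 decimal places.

Arc 1: start y=19.110, vy=14.590 → t=3.959, apex=29.960, x_land=28.067, impact vy=-24.245
  bounce: vy ← 0.6·24.245 = 14.547
Arc 2: start y=0.000, vy=14.547 → t=2.966, apex=10.785, x_land=49.094, impact vy=-14.547
  bounce: vy ← 0.6·14.547 = 8.728
Arc 3: start y=0.000, vy=8.728 → t=1.779, apex=3.883, x_land=61.710, impact vy=-8.728
  bounce: vy ← 0.6·8.728 = 5.237
Arc 4: start y=0.000, vy=5.237 → t=1.068, apex=1.398, x_land=69.280, impact vy=-5.237
  bounce: vy ← 0.6·5.237 = 3.142
Arc 5: start y=0.000, vy=3.142 → t=0.641, apex=0.503, x_land=73.822, impact vy=-3.142
  bounce: vy ← 0.6·3.142 = 1.885
Arc 6: start y=0.000, vy=1.885 → t=0.384, apex=0.181, x_land=76.547, impact vy=-1.885
  bounce: vy ← 0.6·1.885 = 1.131
Arc 7: start y=0.000, vy=1.131 → t=0.231, apex=0.065, x_land=78.182, impact vy=-1.131
  bounce: vy ← 0.6·1.131 = 0.679

1 3.959 29.960 28.067
2 2.966 10.785 49.094
3 1.779 3.883 61.710
4 1.068 1.398 69.280
5 0.641 0.503 73.822
6 0.384 0.181 76.547
7 0.231 0.065 78.182
final: 78.182 0.679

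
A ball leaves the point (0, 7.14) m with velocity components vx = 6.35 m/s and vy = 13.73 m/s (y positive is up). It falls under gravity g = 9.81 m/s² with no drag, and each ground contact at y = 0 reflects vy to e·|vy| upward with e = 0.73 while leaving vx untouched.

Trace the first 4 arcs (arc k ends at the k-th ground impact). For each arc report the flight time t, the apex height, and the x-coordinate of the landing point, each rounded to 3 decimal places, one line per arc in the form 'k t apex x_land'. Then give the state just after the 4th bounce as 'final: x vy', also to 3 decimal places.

1 3.247 16.748 20.621
2 2.698 8.925 37.753
3 1.969 4.756 50.258
4 1.438 2.535 59.388
final: 59.388 5.148

Arc 1: start y=7.140, vy=13.730 → t=3.247, apex=16.748, x_land=20.621, impact vy=-18.127
  bounce: vy ← 0.73·18.127 = 13.233
Arc 2: start y=0.000, vy=13.233 → t=2.698, apex=8.925, x_land=37.753, impact vy=-13.233
  bounce: vy ← 0.73·13.233 = 9.660
Arc 3: start y=0.000, vy=9.660 → t=1.969, apex=4.756, x_land=50.258, impact vy=-9.660
  bounce: vy ← 0.73·9.660 = 7.052
Arc 4: start y=0.000, vy=7.052 → t=1.438, apex=2.535, x_land=59.388, impact vy=-7.052
  bounce: vy ← 0.73·7.052 = 5.148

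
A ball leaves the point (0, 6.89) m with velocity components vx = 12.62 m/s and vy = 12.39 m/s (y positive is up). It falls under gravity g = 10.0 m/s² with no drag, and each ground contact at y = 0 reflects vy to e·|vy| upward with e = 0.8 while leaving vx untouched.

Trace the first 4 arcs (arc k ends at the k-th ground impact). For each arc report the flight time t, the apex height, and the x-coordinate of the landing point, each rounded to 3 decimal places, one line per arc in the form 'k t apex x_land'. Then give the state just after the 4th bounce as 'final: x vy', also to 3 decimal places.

Arc 1: start y=6.890, vy=12.390 → t=2.946, apex=14.566, x_land=37.176, impact vy=-17.068
  bounce: vy ← 0.8·17.068 = 13.654
Arc 2: start y=0.000, vy=13.654 → t=2.731, apex=9.322, x_land=71.639, impact vy=-13.654
  bounce: vy ← 0.8·13.654 = 10.923
Arc 3: start y=0.000, vy=10.923 → t=2.185, apex=5.966, x_land=99.210, impact vy=-10.923
  bounce: vy ← 0.8·10.923 = 8.739
Arc 4: start y=0.000, vy=8.739 → t=1.748, apex=3.818, x_land=121.267, impact vy=-8.739
  bounce: vy ← 0.8·8.739 = 6.991

1 2.946 14.566 37.176
2 2.731 9.322 71.639
3 2.185 5.966 99.210
4 1.748 3.818 121.267
final: 121.267 6.991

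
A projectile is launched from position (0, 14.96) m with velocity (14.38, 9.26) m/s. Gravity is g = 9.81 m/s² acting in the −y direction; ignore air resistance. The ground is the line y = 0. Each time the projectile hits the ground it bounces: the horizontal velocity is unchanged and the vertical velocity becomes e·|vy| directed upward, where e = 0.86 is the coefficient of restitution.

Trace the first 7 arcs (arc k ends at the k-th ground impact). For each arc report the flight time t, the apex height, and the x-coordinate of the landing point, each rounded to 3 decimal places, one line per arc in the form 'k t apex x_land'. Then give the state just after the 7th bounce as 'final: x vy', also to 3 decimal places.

Arc 1: start y=14.960, vy=9.260 → t=2.929, apex=19.330, x_land=42.121, impact vy=-19.475
  bounce: vy ← 0.86·19.475 = 16.748
Arc 2: start y=0.000, vy=16.748 → t=3.415, apex=14.297, x_land=91.222, impact vy=-16.748
  bounce: vy ← 0.86·16.748 = 14.403
Arc 3: start y=0.000, vy=14.403 → t=2.936, apex=10.574, x_land=133.448, impact vy=-14.403
  bounce: vy ← 0.86·14.403 = 12.387
Arc 4: start y=0.000, vy=12.387 → t=2.525, apex=7.820, x_land=169.763, impact vy=-12.387
  bounce: vy ← 0.86·12.387 = 10.653
Arc 5: start y=0.000, vy=10.653 → t=2.172, apex=5.784, x_land=200.994, impact vy=-10.653
  bounce: vy ← 0.86·10.653 = 9.161
Arc 6: start y=0.000, vy=9.161 → t=1.868, apex=4.278, x_land=227.853, impact vy=-9.161
  bounce: vy ← 0.86·9.161 = 7.879
Arc 7: start y=0.000, vy=7.879 → t=1.606, apex=3.164, x_land=250.951, impact vy=-7.879
  bounce: vy ← 0.86·7.879 = 6.776

1 2.929 19.330 42.121
2 3.415 14.297 91.222
3 2.936 10.574 133.448
4 2.525 7.820 169.763
5 2.172 5.784 200.994
6 1.868 4.278 227.853
7 1.606 3.164 250.951
final: 250.951 6.776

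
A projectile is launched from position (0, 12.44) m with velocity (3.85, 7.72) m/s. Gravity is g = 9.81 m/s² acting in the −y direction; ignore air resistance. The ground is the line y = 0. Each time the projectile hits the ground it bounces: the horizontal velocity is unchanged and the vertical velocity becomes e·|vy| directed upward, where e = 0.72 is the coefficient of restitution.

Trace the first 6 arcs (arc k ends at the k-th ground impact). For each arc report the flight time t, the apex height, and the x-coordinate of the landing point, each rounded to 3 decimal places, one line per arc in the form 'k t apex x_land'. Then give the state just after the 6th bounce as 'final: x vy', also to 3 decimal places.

1 2.563 15.478 9.869
2 2.558 8.024 19.717
3 1.842 4.159 26.808
4 1.326 2.156 31.913
5 0.955 1.118 35.589
6 0.687 0.579 38.235
final: 38.235 2.428

Arc 1: start y=12.440, vy=7.720 → t=2.563, apex=15.478, x_land=9.869, impact vy=-17.426
  bounce: vy ← 0.72·17.426 = 12.547
Arc 2: start y=0.000, vy=12.547 → t=2.558, apex=8.024, x_land=19.717, impact vy=-12.547
  bounce: vy ← 0.72·12.547 = 9.034
Arc 3: start y=0.000, vy=9.034 → t=1.842, apex=4.159, x_land=26.808, impact vy=-9.034
  bounce: vy ← 0.72·9.034 = 6.504
Arc 4: start y=0.000, vy=6.504 → t=1.326, apex=2.156, x_land=31.913, impact vy=-6.504
  bounce: vy ← 0.72·6.504 = 4.683
Arc 5: start y=0.000, vy=4.683 → t=0.955, apex=1.118, x_land=35.589, impact vy=-4.683
  bounce: vy ← 0.72·4.683 = 3.372
Arc 6: start y=0.000, vy=3.372 → t=0.687, apex=0.579, x_land=38.235, impact vy=-3.372
  bounce: vy ← 0.72·3.372 = 2.428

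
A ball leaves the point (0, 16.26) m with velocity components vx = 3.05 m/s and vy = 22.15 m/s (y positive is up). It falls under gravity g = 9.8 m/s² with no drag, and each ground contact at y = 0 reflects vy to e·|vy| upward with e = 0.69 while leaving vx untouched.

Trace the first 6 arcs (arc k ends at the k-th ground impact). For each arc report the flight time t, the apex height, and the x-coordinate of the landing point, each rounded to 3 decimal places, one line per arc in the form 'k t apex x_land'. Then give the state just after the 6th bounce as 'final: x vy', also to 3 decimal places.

Arc 1: start y=16.260, vy=22.150 → t=5.163, apex=41.292, x_land=15.747, impact vy=-28.449
  bounce: vy ← 0.69·28.449 = 19.629
Arc 2: start y=0.000, vy=19.629 → t=4.006, apex=19.659, x_land=27.966, impact vy=-19.629
  bounce: vy ← 0.69·19.629 = 13.544
Arc 3: start y=0.000, vy=13.544 → t=2.764, apex=9.360, x_land=36.397, impact vy=-13.544
  bounce: vy ← 0.69·13.544 = 9.346
Arc 4: start y=0.000, vy=9.346 → t=1.907, apex=4.456, x_land=42.214, impact vy=-9.346
  bounce: vy ← 0.69·9.346 = 6.448
Arc 5: start y=0.000, vy=6.448 → t=1.316, apex=2.122, x_land=46.228, impact vy=-6.448
  bounce: vy ← 0.69·6.448 = 4.449
Arc 6: start y=0.000, vy=4.449 → t=0.908, apex=1.010, x_land=48.997, impact vy=-4.449
  bounce: vy ← 0.69·4.449 = 3.070

1 5.163 41.292 15.747
2 4.006 19.659 27.966
3 2.764 9.360 36.397
4 1.907 4.456 42.214
5 1.316 2.122 46.228
6 0.908 1.010 48.997
final: 48.997 3.070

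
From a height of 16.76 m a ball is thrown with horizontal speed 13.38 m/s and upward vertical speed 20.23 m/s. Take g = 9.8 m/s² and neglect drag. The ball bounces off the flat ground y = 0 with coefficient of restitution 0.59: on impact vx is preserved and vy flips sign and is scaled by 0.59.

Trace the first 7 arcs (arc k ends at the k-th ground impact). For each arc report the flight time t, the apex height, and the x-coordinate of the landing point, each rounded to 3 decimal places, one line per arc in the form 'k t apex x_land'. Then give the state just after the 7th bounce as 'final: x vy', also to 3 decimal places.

Arc 1: start y=16.760, vy=20.230 → t=4.836, apex=37.640, x_land=64.704, impact vy=-27.162
  bounce: vy ← 0.59·27.162 = 16.025
Arc 2: start y=0.000, vy=16.025 → t=3.270, apex=13.103, x_land=108.463, impact vy=-16.025
  bounce: vy ← 0.59·16.025 = 9.455
Arc 3: start y=0.000, vy=9.455 → t=1.930, apex=4.561, x_land=134.281, impact vy=-9.455
  bounce: vy ← 0.59·9.455 = 5.578
Arc 4: start y=0.000, vy=5.578 → t=1.138, apex=1.588, x_land=149.513, impact vy=-5.578
  bounce: vy ← 0.59·5.578 = 3.291
Arc 5: start y=0.000, vy=3.291 → t=0.672, apex=0.553, x_land=158.500, impact vy=-3.291
  bounce: vy ← 0.59·3.291 = 1.942
Arc 6: start y=0.000, vy=1.942 → t=0.396, apex=0.192, x_land=163.803, impact vy=-1.942
  bounce: vy ← 0.59·1.942 = 1.146
Arc 7: start y=0.000, vy=1.146 → t=0.234, apex=0.067, x_land=166.931, impact vy=-1.146
  bounce: vy ← 0.59·1.146 = 0.676

1 4.836 37.640 64.704
2 3.270 13.103 108.463
3 1.930 4.561 134.281
4 1.138 1.588 149.513
5 0.672 0.553 158.500
6 0.396 0.192 163.803
7 0.234 0.067 166.931
final: 166.931 0.676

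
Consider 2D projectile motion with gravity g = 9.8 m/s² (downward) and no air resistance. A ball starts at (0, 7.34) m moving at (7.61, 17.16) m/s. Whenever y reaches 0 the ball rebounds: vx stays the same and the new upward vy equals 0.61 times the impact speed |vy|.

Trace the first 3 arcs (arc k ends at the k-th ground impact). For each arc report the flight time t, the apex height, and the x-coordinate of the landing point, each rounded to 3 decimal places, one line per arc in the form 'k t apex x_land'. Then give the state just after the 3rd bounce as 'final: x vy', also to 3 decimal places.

1 3.887 22.364 29.583
2 2.606 8.322 49.417
3 1.590 3.096 61.516
final: 61.516 4.752

Arc 1: start y=7.340, vy=17.160 → t=3.887, apex=22.364, x_land=29.583, impact vy=-20.936
  bounce: vy ← 0.61·20.936 = 12.771
Arc 2: start y=0.000, vy=12.771 → t=2.606, apex=8.322, x_land=49.417, impact vy=-12.771
  bounce: vy ← 0.61·12.771 = 7.790
Arc 3: start y=0.000, vy=7.790 → t=1.590, apex=3.096, x_land=61.516, impact vy=-7.790
  bounce: vy ← 0.61·7.790 = 4.752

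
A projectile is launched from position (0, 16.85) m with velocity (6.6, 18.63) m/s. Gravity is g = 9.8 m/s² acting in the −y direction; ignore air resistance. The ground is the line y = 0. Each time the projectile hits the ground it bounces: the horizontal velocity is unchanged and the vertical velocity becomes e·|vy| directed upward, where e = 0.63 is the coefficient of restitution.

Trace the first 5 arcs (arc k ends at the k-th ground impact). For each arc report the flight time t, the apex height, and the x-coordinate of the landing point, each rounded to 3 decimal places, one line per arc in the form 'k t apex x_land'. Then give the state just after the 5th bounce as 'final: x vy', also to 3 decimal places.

1 4.557 34.558 30.074
2 3.346 13.716 52.159
3 2.108 5.444 66.072
4 1.328 2.161 74.838
5 0.837 0.858 80.360
final: 80.360 2.583

Arc 1: start y=16.850, vy=18.630 → t=4.557, apex=34.558, x_land=30.074, impact vy=-26.026
  bounce: vy ← 0.63·26.026 = 16.396
Arc 2: start y=0.000, vy=16.396 → t=3.346, apex=13.716, x_land=52.159, impact vy=-16.396
  bounce: vy ← 0.63·16.396 = 10.330
Arc 3: start y=0.000, vy=10.330 → t=2.108, apex=5.444, x_land=66.072, impact vy=-10.330
  bounce: vy ← 0.63·10.330 = 6.508
Arc 4: start y=0.000, vy=6.508 → t=1.328, apex=2.161, x_land=74.838, impact vy=-6.508
  bounce: vy ← 0.63·6.508 = 4.100
Arc 5: start y=0.000, vy=4.100 → t=0.837, apex=0.858, x_land=80.360, impact vy=-4.100
  bounce: vy ← 0.63·4.100 = 2.583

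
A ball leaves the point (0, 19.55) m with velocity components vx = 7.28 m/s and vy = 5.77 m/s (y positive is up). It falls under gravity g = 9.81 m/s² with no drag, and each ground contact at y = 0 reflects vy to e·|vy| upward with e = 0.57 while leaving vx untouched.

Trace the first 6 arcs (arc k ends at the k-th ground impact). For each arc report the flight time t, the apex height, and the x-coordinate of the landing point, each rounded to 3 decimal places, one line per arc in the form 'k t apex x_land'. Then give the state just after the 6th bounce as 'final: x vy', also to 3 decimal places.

Arc 1: start y=19.550, vy=5.770 → t=2.669, apex=21.247, x_land=19.434, impact vy=-20.417
  bounce: vy ← 0.57·20.417 = 11.638
Arc 2: start y=0.000, vy=11.638 → t=2.373, apex=6.903, x_land=36.706, impact vy=-11.638
  bounce: vy ← 0.57·11.638 = 6.634
Arc 3: start y=0.000, vy=6.634 → t=1.352, apex=2.243, x_land=46.552, impact vy=-6.634
  bounce: vy ← 0.57·6.634 = 3.781
Arc 4: start y=0.000, vy=3.781 → t=0.771, apex=0.729, x_land=52.164, impact vy=-3.781
  bounce: vy ← 0.57·3.781 = 2.155
Arc 5: start y=0.000, vy=2.155 → t=0.439, apex=0.237, x_land=55.363, impact vy=-2.155
  bounce: vy ← 0.57·2.155 = 1.228
Arc 6: start y=0.000, vy=1.228 → t=0.250, apex=0.077, x_land=57.186, impact vy=-1.228
  bounce: vy ← 0.57·1.228 = 0.700

1 2.669 21.247 19.434
2 2.373 6.903 36.706
3 1.352 2.243 46.552
4 0.771 0.729 52.164
5 0.439 0.237 55.363
6 0.250 0.077 57.186
final: 57.186 0.700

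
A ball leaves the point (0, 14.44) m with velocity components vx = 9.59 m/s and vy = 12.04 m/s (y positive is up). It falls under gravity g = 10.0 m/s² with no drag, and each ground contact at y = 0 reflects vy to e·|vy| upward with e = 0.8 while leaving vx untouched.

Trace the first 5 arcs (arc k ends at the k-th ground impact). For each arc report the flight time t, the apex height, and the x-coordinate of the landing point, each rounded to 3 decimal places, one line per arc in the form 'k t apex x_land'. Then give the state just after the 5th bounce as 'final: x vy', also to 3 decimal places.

Arc 1: start y=14.440, vy=12.040 → t=3.287, apex=21.688, x_land=31.519, impact vy=-20.827
  bounce: vy ← 0.8·20.827 = 16.662
Arc 2: start y=0.000, vy=16.662 → t=3.332, apex=13.880, x_land=63.476, impact vy=-16.662
  bounce: vy ← 0.8·16.662 = 13.329
Arc 3: start y=0.000, vy=13.329 → t=2.666, apex=8.883, x_land=89.042, impact vy=-13.329
  bounce: vy ← 0.8·13.329 = 10.663
Arc 4: start y=0.000, vy=10.663 → t=2.133, apex=5.685, x_land=109.494, impact vy=-10.663
  bounce: vy ← 0.8·10.663 = 8.531
Arc 5: start y=0.000, vy=8.531 → t=1.706, apex=3.639, x_land=125.856, impact vy=-8.531
  bounce: vy ← 0.8·8.531 = 6.825

1 3.287 21.688 31.519
2 3.332 13.880 63.476
3 2.666 8.883 89.042
4 2.133 5.685 109.494
5 1.706 3.639 125.856
final: 125.856 6.825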